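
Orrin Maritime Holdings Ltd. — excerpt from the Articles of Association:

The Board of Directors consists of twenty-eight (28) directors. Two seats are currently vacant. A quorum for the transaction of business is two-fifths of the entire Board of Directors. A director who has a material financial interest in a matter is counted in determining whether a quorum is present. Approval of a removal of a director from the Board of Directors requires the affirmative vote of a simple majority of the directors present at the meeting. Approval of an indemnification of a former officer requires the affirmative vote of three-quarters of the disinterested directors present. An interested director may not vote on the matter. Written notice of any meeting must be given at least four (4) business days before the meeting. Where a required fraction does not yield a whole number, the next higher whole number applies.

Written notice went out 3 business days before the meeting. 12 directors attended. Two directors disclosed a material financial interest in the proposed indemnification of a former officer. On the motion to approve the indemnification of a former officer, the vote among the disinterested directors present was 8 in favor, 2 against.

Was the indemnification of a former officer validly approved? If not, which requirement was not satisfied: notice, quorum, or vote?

Notice: 3 business days given; 4 required (3 < 4). Not satisfied.
Quorum: 12 present (interested directors count toward quorum); quorum is 12. Satisfied.
Vote: the indemnification of a former officer requires three-fourths of the disinterested directors present (12 − 2 = 10). 3/4 of 10 = 7.50, rounded up to 8, so 8 affirmative votes are needed; 8 voted in favor. Satisfied.

Invalid — notice requirement not satisfied.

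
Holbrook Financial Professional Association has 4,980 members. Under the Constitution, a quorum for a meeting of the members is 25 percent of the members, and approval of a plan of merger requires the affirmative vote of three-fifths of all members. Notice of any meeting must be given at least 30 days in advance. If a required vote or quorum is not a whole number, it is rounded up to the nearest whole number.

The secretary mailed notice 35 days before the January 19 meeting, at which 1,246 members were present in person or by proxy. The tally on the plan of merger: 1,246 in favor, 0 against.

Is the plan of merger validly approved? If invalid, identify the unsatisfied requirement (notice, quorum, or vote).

Invalid — vote requirement not satisfied.

Notice: 35 days given; 30 required. Satisfied.
Quorum: 25% of 4,980 = 1,245; 1,246 present. Satisfied.
Vote: requires three-fifths of all members (4,980); 3/5 of 4980 = 2988, so 2,988 needed; 1,246 in favor. Not satisfied.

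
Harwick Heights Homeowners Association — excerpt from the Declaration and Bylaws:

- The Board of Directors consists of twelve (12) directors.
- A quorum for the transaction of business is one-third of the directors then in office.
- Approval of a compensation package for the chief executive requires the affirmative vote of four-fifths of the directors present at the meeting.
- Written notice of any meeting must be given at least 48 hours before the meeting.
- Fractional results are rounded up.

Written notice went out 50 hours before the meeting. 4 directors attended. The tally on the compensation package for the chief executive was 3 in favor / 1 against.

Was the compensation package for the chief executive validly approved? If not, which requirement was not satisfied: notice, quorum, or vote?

Invalid — vote requirement not satisfied.

Notice: 50 hours given; 48 required (50 ≥ 48). Satisfied.
Quorum: 4 present; quorum is 4. Satisfied.
Vote: the compensation package for the chief executive requires four-fifths of the directors present (4). 4/5 of 4 = 3.20, rounded up to 4, so 4 affirmative votes are needed; 3 voted in favor. Not satisfied.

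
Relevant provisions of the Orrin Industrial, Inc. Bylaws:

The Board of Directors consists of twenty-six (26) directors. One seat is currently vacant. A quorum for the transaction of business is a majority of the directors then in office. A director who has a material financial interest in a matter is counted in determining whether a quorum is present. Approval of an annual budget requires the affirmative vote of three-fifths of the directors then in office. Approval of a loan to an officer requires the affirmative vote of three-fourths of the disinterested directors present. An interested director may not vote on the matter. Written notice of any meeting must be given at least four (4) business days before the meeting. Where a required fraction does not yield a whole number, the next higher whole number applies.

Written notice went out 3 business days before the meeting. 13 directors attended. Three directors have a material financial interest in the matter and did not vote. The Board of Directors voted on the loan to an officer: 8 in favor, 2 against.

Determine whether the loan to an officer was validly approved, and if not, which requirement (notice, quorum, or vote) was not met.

Notice: 3 business days given; 4 required (3 < 4). Not satisfied.
Quorum: 13 present (interested directors count toward quorum); quorum is 13. Satisfied.
Vote: the loan to an officer requires three-fourths of the disinterested directors present (13 − 3 = 10). 3/4 of 10 = 7.50, rounded up to 8, so 8 affirmative votes are needed; 8 voted in favor. Satisfied.

Invalid — notice requirement not satisfied.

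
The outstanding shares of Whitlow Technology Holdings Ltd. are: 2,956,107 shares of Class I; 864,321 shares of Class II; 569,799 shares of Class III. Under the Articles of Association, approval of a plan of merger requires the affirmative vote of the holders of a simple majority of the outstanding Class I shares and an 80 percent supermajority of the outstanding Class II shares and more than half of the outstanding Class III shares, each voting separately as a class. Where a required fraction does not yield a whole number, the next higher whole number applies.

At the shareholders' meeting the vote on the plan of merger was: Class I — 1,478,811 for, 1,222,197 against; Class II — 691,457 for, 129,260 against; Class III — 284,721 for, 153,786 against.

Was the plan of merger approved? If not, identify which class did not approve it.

Not approved — the Class III shares did not give the required vote.

Class I: a majority of 2956107 is 1478054; 1,478,054 required, 1,478,811 in favor — approved.
Class II: 4/5 of 864321 = 691456.80, rounded up to 691457; 691,457 required, 691,457 in favor — approved.
Class III: a majority of 569799 is 284900; 284,900 required, 284,721 in favor — not approved.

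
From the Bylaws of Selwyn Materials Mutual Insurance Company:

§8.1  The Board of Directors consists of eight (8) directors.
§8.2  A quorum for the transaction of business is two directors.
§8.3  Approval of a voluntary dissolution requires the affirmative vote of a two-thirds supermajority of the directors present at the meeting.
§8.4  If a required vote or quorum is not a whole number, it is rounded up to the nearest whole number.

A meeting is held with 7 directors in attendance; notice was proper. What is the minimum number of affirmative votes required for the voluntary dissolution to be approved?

The voluntary dissolution requires two-thirds of the directors present (7).
2/3 of 7 = 4.67, rounded up to 5.

5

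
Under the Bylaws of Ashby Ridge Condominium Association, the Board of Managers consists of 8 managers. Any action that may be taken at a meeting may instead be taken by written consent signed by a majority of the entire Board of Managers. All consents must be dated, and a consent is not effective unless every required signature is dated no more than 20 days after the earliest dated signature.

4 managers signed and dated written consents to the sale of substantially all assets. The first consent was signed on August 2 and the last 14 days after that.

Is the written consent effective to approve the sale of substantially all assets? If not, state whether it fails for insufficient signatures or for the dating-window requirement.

Signatures required: a majority of 8 — a majority of 8 is 5, so 5 needed; 4 signed. Insufficient.
Dating window: the latest signature is 14 days after the earliest; the limit is 20 days. Within the window.

Not effective — insufficient signatures.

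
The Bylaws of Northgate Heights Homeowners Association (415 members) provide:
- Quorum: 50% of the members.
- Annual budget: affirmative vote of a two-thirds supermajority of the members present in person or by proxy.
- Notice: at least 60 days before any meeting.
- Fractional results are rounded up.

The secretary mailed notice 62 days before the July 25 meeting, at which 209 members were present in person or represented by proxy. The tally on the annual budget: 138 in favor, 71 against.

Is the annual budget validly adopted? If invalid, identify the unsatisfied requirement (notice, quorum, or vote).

Invalid — vote requirement not satisfied.

Notice: 62 days given; 60 required. Satisfied.
Quorum: 50% of 415 = 207.50, rounded up to 208; 209 present. Satisfied.
Vote: requires two-thirds of those present (209); 2/3 of 209 = 139.33, rounded up to 140, so 140 needed; 138 in favor. Not satisfied.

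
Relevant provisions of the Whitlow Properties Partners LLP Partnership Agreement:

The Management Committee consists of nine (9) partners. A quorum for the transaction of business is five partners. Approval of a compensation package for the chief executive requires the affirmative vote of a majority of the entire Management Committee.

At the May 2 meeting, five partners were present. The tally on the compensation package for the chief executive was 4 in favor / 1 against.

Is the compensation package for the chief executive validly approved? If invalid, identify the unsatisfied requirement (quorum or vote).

Quorum: 5 present; quorum is 5. Satisfied.
Vote: the compensation package for the chief executive requires a majority of the entire Management Committee (9). A majority of 9 is 5, so 5 affirmative votes are needed; 4 voted in favor. Not satisfied.

Invalid — vote requirement not satisfied.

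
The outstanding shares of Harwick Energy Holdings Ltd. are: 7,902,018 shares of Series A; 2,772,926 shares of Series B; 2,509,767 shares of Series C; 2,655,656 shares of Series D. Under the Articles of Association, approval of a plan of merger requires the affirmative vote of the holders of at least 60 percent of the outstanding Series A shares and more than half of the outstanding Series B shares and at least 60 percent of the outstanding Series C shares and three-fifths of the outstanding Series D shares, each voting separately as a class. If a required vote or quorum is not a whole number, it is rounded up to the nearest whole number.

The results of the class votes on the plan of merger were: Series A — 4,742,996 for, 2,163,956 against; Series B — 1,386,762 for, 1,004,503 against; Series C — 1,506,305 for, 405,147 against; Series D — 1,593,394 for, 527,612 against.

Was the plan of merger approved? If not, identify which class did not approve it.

Series A: 3/5 of 7902018 = 4741210.80, rounded up to 4741211; 4,741,211 required, 4,742,996 in favor — approved.
Series B: a majority of 2772926 is 1386464; 1,386,464 required, 1,386,762 in favor — approved.
Series C: 3/5 of 2509767 = 1505860.20, rounded up to 1505861; 1,505,861 required, 1,506,305 in favor — approved.
Series D: 3/5 of 2655656 = 1593393.60, rounded up to 1593394; 1,593,394 required, 1,593,394 in favor — approved.

Approved — every class gave the required vote.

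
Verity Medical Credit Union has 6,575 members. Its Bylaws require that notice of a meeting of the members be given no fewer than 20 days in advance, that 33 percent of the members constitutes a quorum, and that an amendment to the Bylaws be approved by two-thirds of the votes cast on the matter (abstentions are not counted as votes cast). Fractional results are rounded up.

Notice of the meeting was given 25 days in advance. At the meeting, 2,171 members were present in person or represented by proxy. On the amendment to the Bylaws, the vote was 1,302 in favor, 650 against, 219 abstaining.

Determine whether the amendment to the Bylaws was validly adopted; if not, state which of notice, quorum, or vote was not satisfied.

Valid — all requirements satisfied.

Notice: 25 days given; 20 required. Satisfied.
Quorum: 33% of 6,575 = 2,169.75, rounded up to 2,170; 2,171 present. Satisfied.
Vote: requires two-thirds of the votes cast (2,171 − 219 abstaining = 1,952); 2/3 of 1952 = 1301.33, rounded up to 1302, so 1,302 needed; 1,302 in favor. Satisfied.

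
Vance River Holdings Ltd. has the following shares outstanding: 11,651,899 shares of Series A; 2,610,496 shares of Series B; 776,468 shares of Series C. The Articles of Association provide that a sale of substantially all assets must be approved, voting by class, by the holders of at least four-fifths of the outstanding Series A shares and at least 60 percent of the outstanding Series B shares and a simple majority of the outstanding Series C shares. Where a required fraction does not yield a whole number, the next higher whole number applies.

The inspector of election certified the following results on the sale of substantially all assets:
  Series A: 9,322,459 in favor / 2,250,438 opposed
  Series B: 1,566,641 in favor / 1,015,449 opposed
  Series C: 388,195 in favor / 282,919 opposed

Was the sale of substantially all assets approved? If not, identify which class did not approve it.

Series A: 4/5 of 11651899 = 9321519.20, rounded up to 9321520; 9,321,520 required, 9,322,459 in favor — approved.
Series B: 3/5 of 2610496 = 1566297.60, rounded up to 1566298; 1,566,298 required, 1,566,641 in favor — approved.
Series C: a majority of 776468 is 388235; 388,235 required, 388,195 in favor — not approved.

Not approved — the Series C shares did not give the required vote.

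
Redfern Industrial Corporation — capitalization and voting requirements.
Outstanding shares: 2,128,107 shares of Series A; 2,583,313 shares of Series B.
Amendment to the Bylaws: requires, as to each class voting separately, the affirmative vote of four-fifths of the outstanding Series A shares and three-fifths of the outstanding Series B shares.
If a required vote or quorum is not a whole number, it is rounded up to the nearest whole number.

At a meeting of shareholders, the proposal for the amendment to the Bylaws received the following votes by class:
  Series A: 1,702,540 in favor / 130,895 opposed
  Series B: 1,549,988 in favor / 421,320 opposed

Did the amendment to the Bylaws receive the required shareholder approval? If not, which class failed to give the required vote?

Series A: 4/5 of 2128107 = 1702485.60, rounded up to 1702486; 1,702,486 required, 1,702,540 in favor — approved.
Series B: 3/5 of 2583313 = 1549987.80, rounded up to 1549988; 1,549,988 required, 1,549,988 in favor — approved.

Approved — every class gave the required vote.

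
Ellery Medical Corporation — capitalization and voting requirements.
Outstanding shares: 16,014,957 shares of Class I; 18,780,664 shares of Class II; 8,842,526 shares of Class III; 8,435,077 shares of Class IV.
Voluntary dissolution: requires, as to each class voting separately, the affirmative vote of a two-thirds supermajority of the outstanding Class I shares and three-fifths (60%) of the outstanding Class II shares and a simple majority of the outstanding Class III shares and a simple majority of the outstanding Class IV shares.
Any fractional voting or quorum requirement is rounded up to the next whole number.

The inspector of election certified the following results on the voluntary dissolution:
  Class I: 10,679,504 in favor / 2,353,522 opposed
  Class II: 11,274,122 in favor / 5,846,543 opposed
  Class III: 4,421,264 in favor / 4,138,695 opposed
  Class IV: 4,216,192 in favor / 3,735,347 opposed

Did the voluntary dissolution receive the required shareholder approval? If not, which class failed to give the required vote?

Not approved — the Class IV shares did not give the required vote.

Class I: 2/3 of 16014957 = 10676638; 10,676,638 required, 10,679,504 in favor — approved.
Class II: 3/5 of 18780664 = 11268398.40, rounded up to 11268399; 11,268,399 required, 11,274,122 in favor — approved.
Class III: a majority of 8842526 is 4421264; 4,421,264 required, 4,421,264 in favor — approved.
Class IV: a majority of 8435077 is 4217539; 4,217,539 required, 4,216,192 in favor — not approved.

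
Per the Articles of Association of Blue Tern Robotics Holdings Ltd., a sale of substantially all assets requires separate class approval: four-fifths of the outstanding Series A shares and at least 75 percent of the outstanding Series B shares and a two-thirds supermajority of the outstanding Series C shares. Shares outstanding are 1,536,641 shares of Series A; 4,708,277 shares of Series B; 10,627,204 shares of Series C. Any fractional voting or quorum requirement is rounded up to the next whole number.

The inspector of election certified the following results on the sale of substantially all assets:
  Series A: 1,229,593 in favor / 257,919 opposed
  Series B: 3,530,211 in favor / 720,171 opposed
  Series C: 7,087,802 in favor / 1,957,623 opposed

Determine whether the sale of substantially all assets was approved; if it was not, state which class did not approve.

Series A: 4/5 of 1536641 = 1229312.80, rounded up to 1229313; 1,229,313 required, 1,229,593 in favor — approved.
Series B: 3/4 of 4708277 = 3531207.75, rounded up to 3531208; 3,531,208 required, 3,530,211 in favor — not approved.
Series C: 2/3 of 10627204 = 7084802.67, rounded up to 7084803; 7,084,803 required, 7,087,802 in favor — approved.

Not approved — the Series B shares did not give the required vote.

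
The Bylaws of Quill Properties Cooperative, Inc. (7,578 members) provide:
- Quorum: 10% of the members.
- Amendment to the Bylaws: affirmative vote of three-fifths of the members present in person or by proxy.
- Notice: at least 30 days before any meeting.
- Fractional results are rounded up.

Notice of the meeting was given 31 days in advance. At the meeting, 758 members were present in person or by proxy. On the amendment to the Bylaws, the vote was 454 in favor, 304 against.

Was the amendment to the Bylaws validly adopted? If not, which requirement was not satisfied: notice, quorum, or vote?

Invalid — vote requirement not satisfied.

Notice: 31 days given; 30 required. Satisfied.
Quorum: 10% of 7,578 = 757.80, rounded up to 758; 758 present. Satisfied.
Vote: requires three-fifths of those present (758); 3/5 of 758 = 454.80, rounded up to 455, so 455 needed; 454 in favor. Not satisfied.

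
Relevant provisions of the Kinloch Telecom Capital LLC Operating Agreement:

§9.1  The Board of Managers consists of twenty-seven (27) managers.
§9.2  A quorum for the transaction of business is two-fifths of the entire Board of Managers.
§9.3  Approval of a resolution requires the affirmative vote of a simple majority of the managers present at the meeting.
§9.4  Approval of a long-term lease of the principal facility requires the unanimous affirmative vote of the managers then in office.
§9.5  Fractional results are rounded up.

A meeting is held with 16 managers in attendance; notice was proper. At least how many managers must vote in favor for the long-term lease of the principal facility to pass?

27

The long-term lease of the principal facility requires the unanimous vote of the managers then in office (27).
Unanimous means all 27.
(Only 16 can vote, so the long-term lease of the principal facility cannot pass at this meeting, but the required vote is still 27.)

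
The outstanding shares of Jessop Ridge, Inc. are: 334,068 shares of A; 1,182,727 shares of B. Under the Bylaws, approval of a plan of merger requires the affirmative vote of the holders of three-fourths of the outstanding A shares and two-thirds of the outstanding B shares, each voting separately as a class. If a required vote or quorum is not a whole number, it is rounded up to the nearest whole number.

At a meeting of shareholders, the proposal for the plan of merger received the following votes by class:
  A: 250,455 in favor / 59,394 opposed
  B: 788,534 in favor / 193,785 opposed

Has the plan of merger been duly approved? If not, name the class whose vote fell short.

Not approved — the A shares did not give the required vote.

A: 3/4 of 334068 = 250551; 250,551 required, 250,455 in favor — not approved.
B: 2/3 of 1182727 = 788484.67, rounded up to 788485; 788,485 required, 788,534 in favor — approved.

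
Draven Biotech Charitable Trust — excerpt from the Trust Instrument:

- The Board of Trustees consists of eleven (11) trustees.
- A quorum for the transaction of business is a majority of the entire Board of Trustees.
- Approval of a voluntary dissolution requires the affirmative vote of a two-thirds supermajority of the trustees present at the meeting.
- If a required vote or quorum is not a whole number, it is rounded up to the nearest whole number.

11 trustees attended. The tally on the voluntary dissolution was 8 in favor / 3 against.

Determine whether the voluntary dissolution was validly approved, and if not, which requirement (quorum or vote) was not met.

Valid — all requirements satisfied.

Quorum: 11 present; quorum is 6. Satisfied.
Vote: the voluntary dissolution requires two-thirds of the trustees present (11). 2/3 of 11 = 7.33, rounded up to 8, so 8 affirmative votes are needed; 8 voted in favor. Satisfied.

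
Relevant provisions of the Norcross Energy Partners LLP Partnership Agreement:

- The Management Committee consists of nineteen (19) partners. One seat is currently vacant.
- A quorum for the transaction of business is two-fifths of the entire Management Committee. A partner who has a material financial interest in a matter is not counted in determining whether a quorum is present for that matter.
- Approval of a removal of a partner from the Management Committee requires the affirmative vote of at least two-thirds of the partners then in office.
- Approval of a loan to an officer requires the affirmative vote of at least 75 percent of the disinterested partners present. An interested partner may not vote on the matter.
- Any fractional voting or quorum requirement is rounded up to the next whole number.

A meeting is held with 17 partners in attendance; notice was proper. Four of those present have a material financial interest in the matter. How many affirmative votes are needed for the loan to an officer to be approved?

The loan to an officer requires three-fourths of the disinterested partners present (17 − 4 = 13).
3/4 of 13 = 9.75, rounded up to 10.

10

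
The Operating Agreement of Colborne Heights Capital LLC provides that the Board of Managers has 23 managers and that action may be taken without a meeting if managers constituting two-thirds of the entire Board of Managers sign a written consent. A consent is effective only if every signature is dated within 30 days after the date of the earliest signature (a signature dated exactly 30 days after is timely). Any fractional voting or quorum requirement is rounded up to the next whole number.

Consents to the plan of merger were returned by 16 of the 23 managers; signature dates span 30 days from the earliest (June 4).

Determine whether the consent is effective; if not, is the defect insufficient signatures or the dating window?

Effective — both the signature and dating-window requirements are satisfied.

Signatures required: two-thirds of 23 — 2/3 of 23 = 15.33, rounded up to 16, so 16 needed; 16 signed. Sufficient.
Dating window: the latest signature is 30 days after the earliest; the limit is 30 days. Within the window.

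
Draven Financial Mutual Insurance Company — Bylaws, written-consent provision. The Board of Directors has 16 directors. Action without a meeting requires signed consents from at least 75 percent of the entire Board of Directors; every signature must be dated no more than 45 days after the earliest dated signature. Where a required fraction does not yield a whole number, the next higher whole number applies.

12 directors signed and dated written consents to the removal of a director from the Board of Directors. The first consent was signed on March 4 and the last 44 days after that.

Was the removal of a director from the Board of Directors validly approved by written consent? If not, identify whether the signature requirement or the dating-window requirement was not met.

Effective — both the signature and dating-window requirements are satisfied.

Signatures required: at least 75 percent of 16 — 3/4 of 16 = 12, so 12 needed; 12 signed. Sufficient.
Dating window: the latest signature is 44 days after the earliest; the limit is 45 days. Within the window.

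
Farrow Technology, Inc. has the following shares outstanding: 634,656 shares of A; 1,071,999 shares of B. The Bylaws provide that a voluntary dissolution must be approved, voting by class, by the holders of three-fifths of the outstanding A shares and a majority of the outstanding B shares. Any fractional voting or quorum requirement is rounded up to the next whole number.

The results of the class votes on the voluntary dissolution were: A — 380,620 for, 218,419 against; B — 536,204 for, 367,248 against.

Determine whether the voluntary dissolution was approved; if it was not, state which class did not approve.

A: 3/5 of 634656 = 380793.60, rounded up to 380794; 380,794 required, 380,620 in favor — not approved.
B: a majority of 1071999 is 536000; 536,000 required, 536,204 in favor — approved.

Not approved — the A shares did not give the required vote.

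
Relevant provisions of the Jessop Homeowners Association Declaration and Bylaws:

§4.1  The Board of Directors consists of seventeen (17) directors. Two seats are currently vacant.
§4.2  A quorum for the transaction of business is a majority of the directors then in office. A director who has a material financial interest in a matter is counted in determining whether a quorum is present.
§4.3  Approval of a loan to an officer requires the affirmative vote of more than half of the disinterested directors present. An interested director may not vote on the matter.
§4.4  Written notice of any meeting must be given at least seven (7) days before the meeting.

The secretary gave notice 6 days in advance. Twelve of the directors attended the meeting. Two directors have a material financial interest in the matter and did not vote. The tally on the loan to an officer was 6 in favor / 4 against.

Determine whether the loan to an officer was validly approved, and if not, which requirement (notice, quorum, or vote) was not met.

Invalid — notice requirement not satisfied.

Notice: 6 days given; 7 required (6 < 7). Not satisfied.
Quorum: 12 present (interested directors count toward quorum); quorum is 8. Satisfied.
Vote: the loan to an officer requires a majority of the disinterested directors present (12 − 2 = 10). A majority of 10 is 6, so 6 affirmative votes are needed; 6 voted in favor. Satisfied.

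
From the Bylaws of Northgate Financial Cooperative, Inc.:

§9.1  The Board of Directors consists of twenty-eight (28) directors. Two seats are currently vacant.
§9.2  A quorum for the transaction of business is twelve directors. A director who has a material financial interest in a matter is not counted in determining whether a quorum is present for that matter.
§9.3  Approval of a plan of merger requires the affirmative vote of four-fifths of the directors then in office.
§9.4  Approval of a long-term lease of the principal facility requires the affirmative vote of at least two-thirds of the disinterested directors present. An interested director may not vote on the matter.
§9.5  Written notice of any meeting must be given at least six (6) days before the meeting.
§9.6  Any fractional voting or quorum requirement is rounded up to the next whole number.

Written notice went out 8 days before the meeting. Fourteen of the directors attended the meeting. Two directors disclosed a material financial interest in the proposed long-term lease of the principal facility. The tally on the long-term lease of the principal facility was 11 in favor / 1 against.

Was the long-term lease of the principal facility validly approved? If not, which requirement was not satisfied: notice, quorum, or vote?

Notice: 8 days given; 6 required (8 ≥ 6). Satisfied.
Quorum: 14 present, but the 2 interested directors do not count, leaving 12. Quorum is 12. Satisfied.
Vote: the long-term lease of the principal facility requires two-thirds of the disinterested directors present (14 − 2 = 12). 2/3 of 12 = 8, so 8 affirmative votes are needed; 11 voted in favor. Satisfied.

Valid — all requirements satisfied.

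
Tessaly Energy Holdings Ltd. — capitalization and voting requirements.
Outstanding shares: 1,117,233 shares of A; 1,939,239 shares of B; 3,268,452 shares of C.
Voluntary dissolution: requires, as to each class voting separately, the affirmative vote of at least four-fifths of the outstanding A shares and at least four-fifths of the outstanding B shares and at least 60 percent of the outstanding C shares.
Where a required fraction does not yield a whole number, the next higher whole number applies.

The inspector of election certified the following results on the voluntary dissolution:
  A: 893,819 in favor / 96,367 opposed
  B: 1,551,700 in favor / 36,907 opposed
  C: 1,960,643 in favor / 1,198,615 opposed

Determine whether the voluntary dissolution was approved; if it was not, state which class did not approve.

A: 4/5 of 1117233 = 893786.40, rounded up to 893787; 893,787 required, 893,819 in favor — approved.
B: 4/5 of 1939239 = 1551391.20, rounded up to 1551392; 1,551,392 required, 1,551,700 in favor — approved.
C: 3/5 of 3268452 = 1961071.20, rounded up to 1961072; 1,961,072 required, 1,960,643 in favor — not approved.

Not approved — the C shares did not give the required vote.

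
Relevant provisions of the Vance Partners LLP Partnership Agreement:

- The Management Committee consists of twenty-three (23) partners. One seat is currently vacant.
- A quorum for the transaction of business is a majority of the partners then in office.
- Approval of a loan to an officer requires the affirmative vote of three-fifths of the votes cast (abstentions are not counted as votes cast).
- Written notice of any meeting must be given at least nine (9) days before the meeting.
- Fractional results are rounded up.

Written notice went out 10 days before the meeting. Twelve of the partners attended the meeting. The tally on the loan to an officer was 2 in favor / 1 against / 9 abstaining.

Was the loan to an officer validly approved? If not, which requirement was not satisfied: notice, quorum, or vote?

Valid — all requirements satisfied.

Notice: 10 days given; 9 required (10 ≥ 9). Satisfied.
Quorum: 12 present; quorum is 12. Satisfied.
Vote: the loan to an officer requires three-fifths of the votes cast (12 present − 9 abstaining = 3). 3/5 of 3 = 1.80, rounded up to 2, so 2 affirmative votes are needed; 2 voted in favor. Satisfied.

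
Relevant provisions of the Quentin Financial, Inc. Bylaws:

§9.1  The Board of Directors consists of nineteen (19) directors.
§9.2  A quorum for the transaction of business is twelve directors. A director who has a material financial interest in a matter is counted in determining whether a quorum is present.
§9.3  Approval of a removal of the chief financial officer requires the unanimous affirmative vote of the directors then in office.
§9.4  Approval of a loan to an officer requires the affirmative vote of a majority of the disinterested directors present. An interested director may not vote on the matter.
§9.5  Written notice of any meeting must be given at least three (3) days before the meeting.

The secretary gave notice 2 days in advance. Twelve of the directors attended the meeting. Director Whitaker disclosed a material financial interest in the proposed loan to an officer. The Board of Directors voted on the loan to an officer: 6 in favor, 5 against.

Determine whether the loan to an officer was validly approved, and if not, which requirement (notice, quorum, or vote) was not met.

Invalid — notice requirement not satisfied.

Notice: 2 days given; 3 required (2 < 3). Not satisfied.
Quorum: 12 present (interested directors count toward quorum); quorum is 12. Satisfied.
Vote: the loan to an officer requires a majority of the disinterested directors present (12 − 1 = 11). A majority of 11 is 6, so 6 affirmative votes are needed; 6 voted in favor. Satisfied.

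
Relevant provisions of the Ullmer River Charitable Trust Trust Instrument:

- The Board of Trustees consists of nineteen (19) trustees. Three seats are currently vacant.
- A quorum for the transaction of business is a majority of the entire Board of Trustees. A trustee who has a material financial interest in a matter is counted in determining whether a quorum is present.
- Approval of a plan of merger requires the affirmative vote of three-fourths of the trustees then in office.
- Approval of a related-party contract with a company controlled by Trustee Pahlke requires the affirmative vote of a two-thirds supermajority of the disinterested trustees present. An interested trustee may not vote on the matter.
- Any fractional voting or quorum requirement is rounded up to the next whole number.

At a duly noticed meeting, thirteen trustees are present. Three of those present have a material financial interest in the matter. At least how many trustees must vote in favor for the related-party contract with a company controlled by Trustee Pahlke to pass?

7

The related-party contract with a company controlled by Trustee Pahlke requires two-thirds of the disinterested trustees present (13 − 3 = 10).
2/3 of 10 = 6.67, rounded up to 7.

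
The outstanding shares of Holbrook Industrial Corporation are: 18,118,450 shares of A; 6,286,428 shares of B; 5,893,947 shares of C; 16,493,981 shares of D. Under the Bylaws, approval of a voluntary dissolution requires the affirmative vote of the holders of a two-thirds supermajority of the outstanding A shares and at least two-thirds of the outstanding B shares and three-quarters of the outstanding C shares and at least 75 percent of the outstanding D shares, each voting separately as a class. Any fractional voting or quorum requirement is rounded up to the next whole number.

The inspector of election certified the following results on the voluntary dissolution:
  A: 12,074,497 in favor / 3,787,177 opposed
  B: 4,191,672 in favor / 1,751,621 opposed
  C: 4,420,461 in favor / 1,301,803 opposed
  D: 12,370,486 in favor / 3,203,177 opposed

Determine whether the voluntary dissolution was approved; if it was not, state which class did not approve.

A: 2/3 of 18118450 = 12078966.67, rounded up to 12078967; 12,078,967 required, 12,074,497 in favor — not approved.
B: 2/3 of 6286428 = 4190952; 4,190,952 required, 4,191,672 in favor — approved.
C: 3/4 of 5893947 = 4420460.25, rounded up to 4420461; 4,420,461 required, 4,420,461 in favor — approved.
D: 3/4 of 16493981 = 12370485.75, rounded up to 12370486; 12,370,486 required, 12,370,486 in favor — approved.

Not approved — the A shares did not give the required vote.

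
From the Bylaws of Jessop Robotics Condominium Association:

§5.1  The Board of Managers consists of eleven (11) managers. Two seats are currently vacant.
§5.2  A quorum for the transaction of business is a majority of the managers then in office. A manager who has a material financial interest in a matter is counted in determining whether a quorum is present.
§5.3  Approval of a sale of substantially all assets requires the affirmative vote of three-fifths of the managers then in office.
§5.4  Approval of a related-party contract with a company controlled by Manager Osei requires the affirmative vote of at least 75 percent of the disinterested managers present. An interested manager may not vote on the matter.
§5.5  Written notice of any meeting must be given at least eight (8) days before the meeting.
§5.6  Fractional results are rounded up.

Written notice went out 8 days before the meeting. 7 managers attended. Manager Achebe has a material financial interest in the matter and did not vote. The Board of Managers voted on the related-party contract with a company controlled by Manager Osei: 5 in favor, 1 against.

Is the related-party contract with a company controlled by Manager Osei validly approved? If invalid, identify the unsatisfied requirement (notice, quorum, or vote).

Notice: 8 days given; 8 required (8 ≥ 8). Satisfied.
Quorum: 7 present (interested managers count toward quorum); quorum is 5. Satisfied.
Vote: the related-party contract with a company controlled by Manager Osei requires three-fourths of the disinterested managers present (7 − 1 = 6). 3/4 of 6 = 4.50, rounded up to 5, so 5 affirmative votes are needed; 5 voted in favor. Satisfied.

Valid — all requirements satisfied.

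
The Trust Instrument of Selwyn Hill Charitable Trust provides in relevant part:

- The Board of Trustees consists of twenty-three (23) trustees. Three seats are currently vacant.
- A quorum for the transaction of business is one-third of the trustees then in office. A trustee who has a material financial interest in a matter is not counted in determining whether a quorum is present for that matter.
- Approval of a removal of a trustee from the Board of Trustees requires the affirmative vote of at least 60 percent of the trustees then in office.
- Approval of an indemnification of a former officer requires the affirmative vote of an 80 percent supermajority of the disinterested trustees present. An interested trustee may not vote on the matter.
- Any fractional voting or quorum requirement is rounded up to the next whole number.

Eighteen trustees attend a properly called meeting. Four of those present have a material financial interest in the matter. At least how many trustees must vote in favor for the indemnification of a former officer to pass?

The indemnification of a former officer requires four-fifths of the disinterested trustees present (18 − 4 = 14).
4/5 of 14 = 11.20, rounded up to 12.

12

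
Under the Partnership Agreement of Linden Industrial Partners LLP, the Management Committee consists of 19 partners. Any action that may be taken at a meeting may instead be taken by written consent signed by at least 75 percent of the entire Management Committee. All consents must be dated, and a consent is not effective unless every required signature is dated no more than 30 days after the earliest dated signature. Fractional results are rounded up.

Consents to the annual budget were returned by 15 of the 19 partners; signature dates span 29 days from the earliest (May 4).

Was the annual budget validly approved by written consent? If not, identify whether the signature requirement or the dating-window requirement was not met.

Effective — both the signature and dating-window requirements are satisfied.

Signatures required: at least 75 percent of 19 — 3/4 of 19 = 14.25, rounded up to 15, so 15 needed; 15 signed. Sufficient.
Dating window: the latest signature is 29 days after the earliest; the limit is 30 days. Within the window.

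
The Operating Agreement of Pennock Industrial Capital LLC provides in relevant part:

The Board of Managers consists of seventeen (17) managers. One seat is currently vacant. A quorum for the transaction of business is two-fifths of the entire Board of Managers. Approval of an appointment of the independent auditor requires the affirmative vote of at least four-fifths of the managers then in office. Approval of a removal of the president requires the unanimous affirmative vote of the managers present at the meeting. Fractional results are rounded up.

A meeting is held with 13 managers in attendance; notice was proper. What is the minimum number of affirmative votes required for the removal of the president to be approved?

13

The removal of the president requires the unanimous vote of the managers present (13).
Unanimous means all 13.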